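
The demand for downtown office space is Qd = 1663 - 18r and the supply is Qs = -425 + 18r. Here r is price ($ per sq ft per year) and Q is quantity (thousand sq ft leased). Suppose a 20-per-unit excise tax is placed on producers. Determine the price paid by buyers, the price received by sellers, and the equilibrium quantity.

Producers keep r_s = r_b - 20 per unit, so supply in terms of the buyer price is Qs = -785 + 18r_b.
Set Qd = Qs: 1663 - 18r_b = -785 + 18r_b, so 2448 = 36r_b and r_b = 68.
So r_s = 48 and the quantity traded is Q = 1663 - 18(68) = 439.

r_b = 68, r_s = 48, Q = 439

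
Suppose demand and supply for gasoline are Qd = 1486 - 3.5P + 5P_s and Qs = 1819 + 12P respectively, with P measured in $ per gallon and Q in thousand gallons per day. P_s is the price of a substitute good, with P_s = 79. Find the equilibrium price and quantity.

With P_s = 79, demand is Qd = 1881 - 3.5P.
At equilibrium Qd = Qs, so 1881 - 3.5P = 1819 + 12P; collecting terms, 62 = 15.5P and P* = 4.
Substitute back: Q* = 1881 - 3.5(4) = 1867.

P* = 4, Q* = 1867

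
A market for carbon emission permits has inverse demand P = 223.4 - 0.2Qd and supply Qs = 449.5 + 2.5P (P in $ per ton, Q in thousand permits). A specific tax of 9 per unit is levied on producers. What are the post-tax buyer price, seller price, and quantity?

P_b = 92, P_s = 83, Q = 657

Solving each curve for Q: Qd = 1117 - 5P.
Producers keep P_s = P_b - 9 per unit, so supply in terms of the buyer price is Qs = 427 + 2.5P_b.
Market clearing requires 1117 - 5P_b = 427 + 2.5P_b; hence 690 = 7.5P_b and P_b = 92.
Then P_s = 92 - 9 = 83 and Q = 1117 - 5(92) = 657.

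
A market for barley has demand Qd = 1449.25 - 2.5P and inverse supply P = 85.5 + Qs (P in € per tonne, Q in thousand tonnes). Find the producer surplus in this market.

Solving each curve for Q: Qs = -85.5 + P.
Set Qd = Qs: 1449.25 - 2.5P = -85.5 + P, so 1534.75 = 3.5P and P* = 438.5.
Substitute back: Q* = 1449.25 - 2.5(438.5) = 353.
Supply choke price (Qs = 0): P = 85.5. Producer surplus = ½ × (438.5 - 85.5) × 353 = 62304.5.

Producer surplus = 62304.5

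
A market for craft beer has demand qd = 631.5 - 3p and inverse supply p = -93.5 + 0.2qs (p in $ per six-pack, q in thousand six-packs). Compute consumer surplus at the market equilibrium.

Consumer surplus = 54150

Solving each curve for q: qs = 467.5 + 5p.
The market clears where 631.5 - 3p = 467.5 + 5p. Rearranging, 8p = 164, hence p* = 20.5.
Plugging p* into demand: q* = 631.5 - 3(20.5) = 570.
Demand choke price (qd = 0): p = 631.5/3 = 210.5. Consumer surplus = ½ × (210.5 - 20.5) × 570 = 54150.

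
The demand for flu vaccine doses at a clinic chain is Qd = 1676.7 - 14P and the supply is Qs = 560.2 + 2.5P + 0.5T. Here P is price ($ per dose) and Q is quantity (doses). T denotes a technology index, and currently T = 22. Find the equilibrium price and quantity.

With T = 22, supply is Qs = 571.2 + 2.5P.
At equilibrium Qd = Qs, so 1676.7 - 14P = 571.2 + 2.5P; collecting terms, 1105.5 = 16.5P and P* = 67.
Then Q* = 1676.7 - 14(67) = 738.7.

P* = 67, Q* = 738.7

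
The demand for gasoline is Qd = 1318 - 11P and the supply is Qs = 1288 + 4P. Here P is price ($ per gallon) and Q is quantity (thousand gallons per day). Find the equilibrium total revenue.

Total revenue = 2592

The market clears where 1318 - 11P = 1288 + 4P. Rearranging, 15P = 30, hence P* = 2.
Then Q* = 1318 - 11(2) = 1296.
Total revenue = P* × Q* = 2 × 1296 = 2592.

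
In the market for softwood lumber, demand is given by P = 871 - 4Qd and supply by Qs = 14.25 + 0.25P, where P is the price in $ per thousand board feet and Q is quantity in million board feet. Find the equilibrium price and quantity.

P* = 407, Q* = 116

In direct form, Qd = 217.75 - 0.25P.
Equating demand and supply, 217.75 - 0.25P = 14.25 + 0.25P gives 0.5P = 203.5, so P* = 407.
Substitute back: Q* = 217.75 - 0.25(407) = 116.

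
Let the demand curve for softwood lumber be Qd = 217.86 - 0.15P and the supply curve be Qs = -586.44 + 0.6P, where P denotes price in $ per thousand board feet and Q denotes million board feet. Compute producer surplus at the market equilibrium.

Equating demand and supply, 217.86 - 0.15P = -586.44 + 0.6P gives 0.75P = 804.3, so P* = 1072.4.
Substitute back: Q* = 217.86 - 0.15(1072.4) = 57.
Supply choke price (Qs = 0): P = 977.4. Producer surplus = ½ × (1072.4 - 977.4) × 57 = 2707.5.

Producer surplus = 2707.5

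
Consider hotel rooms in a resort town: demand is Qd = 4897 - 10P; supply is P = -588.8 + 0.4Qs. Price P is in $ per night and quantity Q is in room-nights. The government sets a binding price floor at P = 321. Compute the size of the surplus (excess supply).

Rewriting in direct form: Qs = 1472 + 2.5P.
With P fixed at 321, quantity demanded is 1687 and quantity supplied is 2274.5.
Surplus = Qs - Qd = 2274.5 - 1687 = 587.5.

Surplus = 587.5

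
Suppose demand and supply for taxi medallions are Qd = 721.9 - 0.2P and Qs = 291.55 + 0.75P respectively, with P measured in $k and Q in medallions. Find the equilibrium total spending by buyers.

The market clears where 721.9 - 0.2P = 291.55 + 0.75P. Rearranging, 0.95P = 430.35, hence P* = 453.
Substitute back: Q* = 721.9 - 0.2(453) = 631.3.
Total spending by buyers = P* × Q* = 453 × 631.3 = 285978.9.

Total spending by buyers = 285978.9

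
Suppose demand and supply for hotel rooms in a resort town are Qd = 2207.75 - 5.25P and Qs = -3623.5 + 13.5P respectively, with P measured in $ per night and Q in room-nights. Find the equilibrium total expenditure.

Total expenditure = 178825

Equating demand and supply, 2207.75 - 5.25P = -3623.5 + 13.5P gives 18.75P = 5831.25, so P* = 311.
Substitute back: Q* = 2207.75 - 5.25(311) = 575.
Total expenditure = P* × Q* = 311 × 575 = 178825.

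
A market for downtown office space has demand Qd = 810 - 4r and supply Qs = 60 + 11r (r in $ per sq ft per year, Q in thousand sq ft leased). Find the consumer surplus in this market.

Consumer surplus = 46512.5

The market clears where 810 - 4r = 60 + 11r. Rearranging, 15r = 750, hence r* = 50.
From the demand curve, Q* = 810 - 4(50) = 610.
Demand choke price (Qd = 0): r = 810/4 = 202.5. Consumer surplus = ½ × (202.5 - 50) × 610 = 46512.5.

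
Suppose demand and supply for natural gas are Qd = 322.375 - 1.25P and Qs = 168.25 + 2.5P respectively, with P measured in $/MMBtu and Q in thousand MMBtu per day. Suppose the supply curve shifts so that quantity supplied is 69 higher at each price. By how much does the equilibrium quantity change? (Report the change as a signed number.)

Set Qd = Qs: 322.375 - 1.25P = 168.25 + 2.5P, so 154.125 = 3.75P and P* = 41.1.
Then Q* = 322.375 - 1.25(41.1) = 271.
After the shift, supply is Qs = 237.25 + 2.5P.
The new intersection has 85.125 = 3.75P, i.e. P = 22.7, Q = 294.
ΔQ = 294 - 271 = 23.

ΔQ = 23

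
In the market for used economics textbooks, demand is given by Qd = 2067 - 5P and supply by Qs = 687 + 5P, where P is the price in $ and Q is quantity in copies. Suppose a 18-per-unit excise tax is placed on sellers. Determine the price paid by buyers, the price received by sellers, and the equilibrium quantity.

The tax drives a wedge P_b - P_s = 18. Substituting P_s = P_b - 18 into supply: Qs = 597 + 5P_b.
Equate demand and the shifted supply: 2067 - 5P_b = 597 + 5P_b, giving 10P_b = 1470, so P_b = 147.
Then P_s = 147 - 18 = 129 and Q = 2067 - 5(147) = 1332.

P_b = 147, P_s = 129, Q = 1332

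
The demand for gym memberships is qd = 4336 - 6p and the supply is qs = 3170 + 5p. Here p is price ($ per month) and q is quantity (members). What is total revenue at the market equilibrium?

Total revenue = 392200

Set qd = qs: 4336 - 6p = 3170 + 5p, so 1166 = 11p and p* = 106.
Plugging p* into demand: q* = 4336 - 6(106) = 3700.
Total revenue = p* × q* = 106 × 3700 = 392200.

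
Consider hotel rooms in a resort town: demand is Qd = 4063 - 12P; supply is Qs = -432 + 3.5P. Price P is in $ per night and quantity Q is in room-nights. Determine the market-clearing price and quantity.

P* = 290, Q* = 583

Set Qd = Qs: 4063 - 12P = -432 + 3.5P, so 4495 = 15.5P and P* = 290.
From the demand curve, Q* = 4063 - 12(290) = 583.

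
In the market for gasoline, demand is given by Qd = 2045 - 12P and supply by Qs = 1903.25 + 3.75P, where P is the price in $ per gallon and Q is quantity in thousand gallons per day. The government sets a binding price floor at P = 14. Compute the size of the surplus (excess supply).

Surplus = 78.75

With P fixed at 14, quantity demanded is 1877 and quantity supplied is 1955.75.
Surplus = Qs - Qd = 1955.75 - 1877 = 78.75.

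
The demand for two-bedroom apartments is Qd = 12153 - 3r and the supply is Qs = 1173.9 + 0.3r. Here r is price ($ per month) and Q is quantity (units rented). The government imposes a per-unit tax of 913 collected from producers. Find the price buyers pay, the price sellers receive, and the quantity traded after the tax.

r_b = 3410, r_s = 2497, Q = 1923

Producers keep r_s = r_b - 913 per unit, so supply in terms of the buyer price is Qs = 900 + 0.3r_b.
Market clearing requires 12153 - 3r_b = 900 + 0.3r_b; hence 11253 = 3.3r_b and r_b = 3410.
Then r_s = 3410 - 913 = 2497 and Q = 12153 - 3(3410) = 1923.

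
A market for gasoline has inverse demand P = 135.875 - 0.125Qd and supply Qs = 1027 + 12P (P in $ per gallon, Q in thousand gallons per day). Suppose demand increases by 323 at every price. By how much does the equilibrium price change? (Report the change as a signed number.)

ΔP = 16.15

Rewriting in direct form: Qd = 1087 - 8P.
At equilibrium Qd = Qs, so 1087 - 8P = 1027 + 12P; collecting terms, 60 = 20P and P* = 3.
Substitute back: Q* = 1087 - 8(3) = 1063.
After the shift, demand is Qd = 1410 - 8P.
Re-solving, 20P = 383 gives P = 19.15 and Q = 1256.8.
ΔP = 19.15 - 3 = 16.15.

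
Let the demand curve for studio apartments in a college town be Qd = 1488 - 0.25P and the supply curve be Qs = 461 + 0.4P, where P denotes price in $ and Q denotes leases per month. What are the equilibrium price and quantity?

At equilibrium Qd = Qs, so 1488 - 0.25P = 461 + 0.4P; collecting terms, 1027 = 0.65P and P* = 1580.
Then Q* = 1488 - 0.25(1580) = 1093.

P* = 1580, Q* = 1093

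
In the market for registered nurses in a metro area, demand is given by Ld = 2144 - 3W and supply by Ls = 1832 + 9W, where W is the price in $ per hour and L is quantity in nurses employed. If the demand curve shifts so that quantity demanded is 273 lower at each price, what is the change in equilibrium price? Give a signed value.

ΔW = -22.75

At equilibrium Ld = Ls, so 2144 - 3W = 1832 + 9W; collecting terms, 312 = 12W and W* = 26.
Substitute back: L* = 2144 - 3(26) = 2066.
After the shift, demand is Ld = 1871 - 3W.
The new intersection has 39 = 12W, i.e. W = 3.25, L = 1861.25.
ΔW = 3.25 - 26 = -22.75.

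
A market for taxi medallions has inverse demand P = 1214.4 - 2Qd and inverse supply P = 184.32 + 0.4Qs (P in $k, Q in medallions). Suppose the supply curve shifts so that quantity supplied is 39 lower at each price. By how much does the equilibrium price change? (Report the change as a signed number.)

Inverting to quantity form: Qd = 607.2 - 0.5P and Qs = -460.8 + 2.5P.
At equilibrium Qd = Qs, so 607.2 - 0.5P = -460.8 + 2.5P; collecting terms, 1068 = 3P and P* = 356.
From the demand curve, Q* = 607.2 - 0.5(356) = 429.2.
After the shift, supply is Qs = -499.8 + 2.5P.
The new intersection has 1107 = 3P, i.e. P = 369, Q = 422.7.
ΔP = 369 - 356 = 13.

ΔP = 13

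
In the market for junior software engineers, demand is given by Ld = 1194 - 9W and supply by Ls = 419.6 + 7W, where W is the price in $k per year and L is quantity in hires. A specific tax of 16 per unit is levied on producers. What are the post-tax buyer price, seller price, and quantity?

W_b = 55.4, W_s = 39.4, L = 695.4

The tax drives a wedge W_b - W_s = 16. Substituting W_s = W_b - 16 into supply: Ls = 307.6 + 7W_b.
Equate demand and the shifted supply: 1194 - 9W_b = 307.6 + 7W_b, giving 16W_b = 886.4, so W_b = 55.4.
So W_s = 39.4 and the quantity traded is L = 1194 - 9(55.4) = 695.4.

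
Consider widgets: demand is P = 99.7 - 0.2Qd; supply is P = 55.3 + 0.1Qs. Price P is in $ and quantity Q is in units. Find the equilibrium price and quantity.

P* = 70.1, Q* = 148

Rewriting in direct form: Qd = 498.5 - 5P and Qs = -553 + 10P.
Set Qd = Qs: 498.5 - 5P = -553 + 10P, so 1051.5 = 15P and P* = 70.1.
Plugging P* into demand: Q* = 498.5 - 5(70.1) = 148.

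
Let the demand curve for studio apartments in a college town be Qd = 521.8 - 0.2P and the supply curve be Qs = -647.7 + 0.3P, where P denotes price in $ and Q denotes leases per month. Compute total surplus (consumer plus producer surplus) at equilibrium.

Total surplus = 12150

Equating demand and supply, 521.8 - 0.2P = -647.7 + 0.3P gives 0.5P = 1169.5, so P* = 2339.
Plugging P* into demand: Q* = 521.8 - 0.2(2339) = 54.
Demand choke price = 2609; supply choke price = 2159. CS = ½(2609 - 2339)(54) = 7290; PS = ½(2339 - 2159)(54) = 4860. Total surplus = 12150.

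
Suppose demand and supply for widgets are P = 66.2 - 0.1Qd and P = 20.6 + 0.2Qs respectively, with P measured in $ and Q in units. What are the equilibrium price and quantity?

P* = 51, Q* = 152

In direct form, Qd = 662 - 10P and Qs = -103 + 5P.
The market clears where 662 - 10P = -103 + 5P. Rearranging, 15P = 765, hence P* = 51.
Substitute back: Q* = 662 - 10(51) = 152.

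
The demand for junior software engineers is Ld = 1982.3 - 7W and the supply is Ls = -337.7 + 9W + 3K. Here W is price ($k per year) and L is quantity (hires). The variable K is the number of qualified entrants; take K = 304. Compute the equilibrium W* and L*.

W* = 88, L* = 1366.3

With K = 304, supply is Ls = 574.3 + 9W.
The market clears where 1982.3 - 7W = 574.3 + 9W. Rearranging, 16W = 1408, hence W* = 88.
Then L* = 1982.3 - 7(88) = 1366.3.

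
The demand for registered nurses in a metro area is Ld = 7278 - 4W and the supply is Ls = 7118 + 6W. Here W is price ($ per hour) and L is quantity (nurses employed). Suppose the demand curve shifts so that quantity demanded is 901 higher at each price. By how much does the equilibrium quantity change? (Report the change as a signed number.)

ΔL = 540.6

Set Ld = Ls: 7278 - 4W = 7118 + 6W, so 160 = 10W and W* = 16.
Plugging W* into demand: L* = 7278 - 4(16) = 7214.
After the shift, demand is Ld = 8179 - 4W.
New equilibrium: 1061 = 10W, so W = 106.1 and L = 7754.6.
ΔL = 7754.6 - 7214 = 540.6.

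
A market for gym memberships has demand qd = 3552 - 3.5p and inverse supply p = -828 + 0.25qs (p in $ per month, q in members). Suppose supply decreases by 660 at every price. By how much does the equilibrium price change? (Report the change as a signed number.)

Δp = 88

Solving each curve for q: qs = 3312 + 4p.
The market clears where 3552 - 3.5p = 3312 + 4p. Rearranging, 7.5p = 240, hence p* = 32.
Then q* = 3552 - 3.5(32) = 3440.
After the shift, supply is qs = 2652 + 4p.
The new intersection has 900 = 7.5p, i.e. p = 120, q = 3132.
Δp = 120 - 32 = 88.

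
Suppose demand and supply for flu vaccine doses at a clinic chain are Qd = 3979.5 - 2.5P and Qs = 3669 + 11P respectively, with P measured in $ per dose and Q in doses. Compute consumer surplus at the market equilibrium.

Consumer surplus = 3076416.8

The market clears where 3979.5 - 2.5P = 3669 + 11P. Rearranging, 13.5P = 310.5, hence P* = 23.
Plugging P* into demand: Q* = 3979.5 - 2.5(23) = 3922.
Demand choke price (Qd = 0): P = 3979.5/2.5 = 1591.8. Consumer surplus = ½ × (1591.8 - 23) × 3922 = 3076416.8.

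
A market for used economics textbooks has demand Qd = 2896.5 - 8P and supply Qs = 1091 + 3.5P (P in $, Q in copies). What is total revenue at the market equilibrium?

Set Qd = Qs: 2896.5 - 8P = 1091 + 3.5P, so 1805.5 = 11.5P and P* = 157.
Plugging P* into demand: Q* = 2896.5 - 8(157) = 1640.5.
Total revenue = P* × Q* = 157 × 1640.5 = 257558.5.

Total revenue = 257558.5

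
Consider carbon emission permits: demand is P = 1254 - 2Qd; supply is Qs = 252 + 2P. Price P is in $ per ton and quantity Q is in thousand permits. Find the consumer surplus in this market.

In direct form, Qd = 627 - 0.5P.
At equilibrium Qd = Qs, so 627 - 0.5P = 252 + 2P; collecting terms, 375 = 2.5P and P* = 150.
From the demand curve, Q* = 627 - 0.5(150) = 552.
Demand choke price (Qd = 0): P = 627/0.5 = 1254. Consumer surplus = ½ × (1254 - 150) × 552 = 304704.

Consumer surplus = 304704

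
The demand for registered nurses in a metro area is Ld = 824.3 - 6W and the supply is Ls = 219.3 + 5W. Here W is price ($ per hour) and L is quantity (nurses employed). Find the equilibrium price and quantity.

Set Ld = Ls: 824.3 - 6W = 219.3 + 5W, so 605 = 11W and W* = 55.
From the demand curve, L* = 824.3 - 6(55) = 494.3.

W* = 55, L* = 494.3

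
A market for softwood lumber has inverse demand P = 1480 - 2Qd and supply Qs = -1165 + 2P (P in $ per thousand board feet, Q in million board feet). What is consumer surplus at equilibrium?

Consumer surplus = 128881

Solving each curve for Q: Qd = 740 - 0.5P.
Set Qd = Qs: 740 - 0.5P = -1165 + 2P, so 1905 = 2.5P and P* = 762.
Substitute back: Q* = 740 - 0.5(762) = 359.
Demand choke price (Qd = 0): P = 740/0.5 = 1480. Consumer surplus = ½ × (1480 - 762) × 359 = 128881.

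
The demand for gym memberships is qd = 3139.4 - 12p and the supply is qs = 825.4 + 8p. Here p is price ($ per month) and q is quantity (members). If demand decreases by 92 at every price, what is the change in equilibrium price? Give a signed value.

Δp = -4.6

Set qd = qs: 3139.4 - 12p = 825.4 + 8p, so 2314 = 20p and p* = 115.7.
Then q* = 3139.4 - 12(115.7) = 1751.
After the shift, demand is qd = 3047.4 - 12p.
The new intersection has 2222 = 20p, i.e. p = 111.1, q = 1714.2.
Δp = 111.1 - 115.7 = -4.6.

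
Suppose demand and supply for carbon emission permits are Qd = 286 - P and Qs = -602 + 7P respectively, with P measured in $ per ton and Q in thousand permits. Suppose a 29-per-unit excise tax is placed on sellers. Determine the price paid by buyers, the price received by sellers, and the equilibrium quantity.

The tax drives a wedge P_b - P_s = 29. Substituting P_s = P_b - 29 into supply: Qs = -805 + 7P_b.
Set Qd = Qs: 286 - P_b = -805 + 7P_b, so 1091 = 8P_b and P_b = 136.375.
So P_s = 107.375 and the quantity traded is Q = 286 - 136.375 = 149.625.

P_b = 136.375, P_s = 107.375, Q = 149.625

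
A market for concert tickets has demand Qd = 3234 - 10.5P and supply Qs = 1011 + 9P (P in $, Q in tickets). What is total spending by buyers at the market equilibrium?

The market clears where 3234 - 10.5P = 1011 + 9P. Rearranging, 19.5P = 2223, hence P* = 114.
Substitute back: Q* = 3234 - 10.5(114) = 2037.
Total spending by buyers = P* × Q* = 114 × 2037 = 232218.

Total spending by buyers = 232218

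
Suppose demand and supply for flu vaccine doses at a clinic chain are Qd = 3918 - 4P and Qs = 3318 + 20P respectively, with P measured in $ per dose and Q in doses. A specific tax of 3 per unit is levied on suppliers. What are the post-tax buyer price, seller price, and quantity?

With a tax of 3 on suppliers, they supply based on the net price P_s = P_b - 3, so Qs = 3258 + 20P_b.
Equate demand and the shifted supply: 3918 - 4P_b = 3258 + 20P_b, giving 24P_b = 660, so P_b = 27.5.
Then P_s = 27.5 - 3 = 24.5 and Q = 3918 - 4(27.5) = 3808.

P_b = 27.5, P_s = 24.5, Q = 3808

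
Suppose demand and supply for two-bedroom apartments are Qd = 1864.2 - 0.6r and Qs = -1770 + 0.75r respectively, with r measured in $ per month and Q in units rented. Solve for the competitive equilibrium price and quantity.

r* = 2692, Q* = 249

At equilibrium Qd = Qs, so 1864.2 - 0.6r = -1770 + 0.75r; collecting terms, 3634.2 = 1.35r and r* = 2692.
Plugging r* into demand: Q* = 1864.2 - 0.6(2692) = 249.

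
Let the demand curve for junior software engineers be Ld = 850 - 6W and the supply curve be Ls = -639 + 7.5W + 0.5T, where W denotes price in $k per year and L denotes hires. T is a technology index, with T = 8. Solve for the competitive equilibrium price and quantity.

W* = 110, L* = 190

With T = 8, supply is Ls = -635 + 7.5W.
The market clears where 850 - 6W = -635 + 7.5W. Rearranging, 13.5W = 1485, hence W* = 110.
Plugging W* into demand: L* = 850 - 6(110) = 190.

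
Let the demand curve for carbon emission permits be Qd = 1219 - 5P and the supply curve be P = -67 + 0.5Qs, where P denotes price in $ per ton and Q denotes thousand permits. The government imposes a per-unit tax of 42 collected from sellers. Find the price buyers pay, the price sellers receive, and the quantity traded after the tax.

In direct form, Qs = 134 + 2P.
With a tax of 42 on sellers, they supply based on the net price P_s = P_b - 42, so Qs = 50 + 2P_b.
Set Qd = Qs: 1219 - 5P_b = 50 + 2P_b, so 1169 = 7P_b and P_b = 167.
So P_s = 125 and the quantity traded is Q = 1219 - 5(167) = 384.

P_b = 167, P_s = 125, Q = 384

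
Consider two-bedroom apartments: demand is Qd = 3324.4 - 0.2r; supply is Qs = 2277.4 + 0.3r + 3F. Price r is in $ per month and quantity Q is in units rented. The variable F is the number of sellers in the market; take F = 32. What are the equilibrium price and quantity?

r* = 1902, Q* = 2944

With F = 32, supply is Qs = 2373.4 + 0.3r.
Set Qd = Qs: 3324.4 - 0.2r = 2373.4 + 0.3r, so 951 = 0.5r and r* = 1902.
Plugging r* into demand: Q* = 3324.4 - 0.2(1902) = 2944.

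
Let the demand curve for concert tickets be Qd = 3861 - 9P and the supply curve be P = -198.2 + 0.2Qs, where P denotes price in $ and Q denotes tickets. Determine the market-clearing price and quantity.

Inverting to quantity form: Qs = 991 + 5P.
The market clears where 3861 - 9P = 991 + 5P. Rearranging, 14P = 2870, hence P* = 205.
Substitute back: Q* = 3861 - 9(205) = 2016.

P* = 205, Q* = 2016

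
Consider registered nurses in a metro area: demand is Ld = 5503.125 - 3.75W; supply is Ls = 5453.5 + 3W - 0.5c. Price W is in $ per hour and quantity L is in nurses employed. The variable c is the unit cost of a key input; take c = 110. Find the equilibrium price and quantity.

With c = 110, supply is Ls = 5398.5 + 3W.
Equating demand and supply, 5503.125 - 3.75W = 5398.5 + 3W gives 6.75W = 104.625, so W* = 15.5.
Then L* = 5503.125 - 3.75(15.5) = 5445.

W* = 15.5, L* = 5445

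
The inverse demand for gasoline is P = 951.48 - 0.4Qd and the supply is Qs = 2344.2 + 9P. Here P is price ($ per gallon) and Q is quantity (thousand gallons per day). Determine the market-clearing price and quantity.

P* = 3, Q* = 2371.2

Inverting to quantity form: Qd = 2378.7 - 2.5P.
The market clears where 2378.7 - 2.5P = 2344.2 + 9P. Rearranging, 11.5P = 34.5, hence P* = 3.
From the demand curve, Q* = 2378.7 - 2.5(3) = 2371.2.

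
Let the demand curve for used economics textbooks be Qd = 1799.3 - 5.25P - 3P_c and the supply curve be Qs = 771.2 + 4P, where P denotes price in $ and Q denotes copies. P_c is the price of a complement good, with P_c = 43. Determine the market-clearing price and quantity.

With P_c = 43, demand is Qd = 1670.3 - 5.25P.
At equilibrium Qd = Qs, so 1670.3 - 5.25P = 771.2 + 4P; collecting terms, 899.1 = 9.25P and P* = 97.2.
Plugging P* into demand: Q* = 1670.3 - 5.25(97.2) = 1160.

P* = 97.2, Q* = 1160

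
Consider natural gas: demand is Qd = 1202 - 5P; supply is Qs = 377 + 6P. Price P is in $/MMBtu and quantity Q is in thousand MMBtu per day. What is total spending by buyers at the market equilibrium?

Total spending by buyers = 62025

At equilibrium Qd = Qs, so 1202 - 5P = 377 + 6P; collecting terms, 825 = 11P and P* = 75.
Then Q* = 1202 - 5(75) = 827.
Total spending by buyers = P* × Q* = 75 × 827 = 62025.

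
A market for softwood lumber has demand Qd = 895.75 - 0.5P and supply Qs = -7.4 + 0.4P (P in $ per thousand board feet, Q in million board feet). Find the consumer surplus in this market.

Equating demand and supply, 895.75 - 0.5P = -7.4 + 0.4P gives 0.9P = 903.15, so P* = 1003.5.
From the demand curve, Q* = 895.75 - 0.5(1003.5) = 394.
Demand choke price (Qd = 0): P = 895.75/0.5 = 1791.5. Consumer surplus = ½ × (1791.5 - 1003.5) × 394 = 155236.

Consumer surplus = 155236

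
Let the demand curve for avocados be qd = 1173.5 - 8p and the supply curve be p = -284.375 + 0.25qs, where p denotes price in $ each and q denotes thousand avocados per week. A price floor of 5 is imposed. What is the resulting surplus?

Inverting to quantity form: qs = 1137.5 + 4p.
At p = 5: qd = 1133.5 and qs = 1157.5.
Surplus = qs - qd = 1157.5 - 1133.5 = 24.

Surplus = 24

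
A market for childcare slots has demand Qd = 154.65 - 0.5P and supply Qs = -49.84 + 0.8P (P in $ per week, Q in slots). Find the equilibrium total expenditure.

Total expenditure = 11954.8

Set Qd = Qs: 154.65 - 0.5P = -49.84 + 0.8P, so 204.49 = 1.3P and P* = 157.3.
Substitute back: Q* = 154.65 - 0.5(157.3) = 76.
Total expenditure = P* × Q* = 157.3 × 76 = 11954.8.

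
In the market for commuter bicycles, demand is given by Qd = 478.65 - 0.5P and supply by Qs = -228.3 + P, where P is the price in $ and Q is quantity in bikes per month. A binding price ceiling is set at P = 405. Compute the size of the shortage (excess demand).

At P = 405: Qd = 276.15 and Qs = 176.7.
Shortage = Qd - Qs = 276.15 - 176.7 = 99.45.

Shortage = 99.45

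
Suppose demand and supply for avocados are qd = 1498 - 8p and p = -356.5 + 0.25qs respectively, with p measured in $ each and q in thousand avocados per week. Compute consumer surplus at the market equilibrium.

Consumer surplus = 131406.25

Rewriting in direct form: qs = 1426 + 4p.
The market clears where 1498 - 8p = 1426 + 4p. Rearranging, 12p = 72, hence p* = 6.
Plugging p* into demand: q* = 1498 - 8(6) = 1450.
Demand choke price (qd = 0): p = 1498/8 = 187.25. Consumer surplus = ½ × (187.25 - 6) × 1450 = 131406.25.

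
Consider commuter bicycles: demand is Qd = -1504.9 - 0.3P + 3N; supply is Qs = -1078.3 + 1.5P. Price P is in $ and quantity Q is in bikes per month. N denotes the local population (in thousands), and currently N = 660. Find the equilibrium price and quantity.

With N = 660, demand is Qd = 475.1 - 0.3P.
Set Qd = Qs: 475.1 - 0.3P = -1078.3 + 1.5P, so 1553.4 = 1.8P and P* = 863.
Substitute back: Q* = 475.1 - 0.3(863) = 216.2.

P* = 863, Q* = 216.2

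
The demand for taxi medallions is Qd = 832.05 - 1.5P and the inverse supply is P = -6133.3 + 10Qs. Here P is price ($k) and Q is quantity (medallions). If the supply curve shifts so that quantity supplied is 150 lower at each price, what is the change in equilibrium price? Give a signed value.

In direct form, Qs = 613.33 + 0.1P.
The market clears where 832.05 - 1.5P = 613.33 + 0.1P. Rearranging, 1.6P = 218.72, hence P* = 136.7.
Plugging P* into demand: Q* = 832.05 - 1.5(136.7) = 627.
After the shift, supply is Qs = 463.33 + 0.1P.
Re-solving, 1.6P = 368.72 gives P = 230.45 and Q = 486.375.
ΔP = 230.45 - 136.7 = 93.75.

ΔP = 93.75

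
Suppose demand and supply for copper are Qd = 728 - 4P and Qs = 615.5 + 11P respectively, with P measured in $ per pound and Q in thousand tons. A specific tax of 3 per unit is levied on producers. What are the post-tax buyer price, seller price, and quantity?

P_b = 9.7, P_s = 6.7, Q = 689.2

Producers keep P_s = P_b - 3 per unit, so supply in terms of the buyer price is Qs = 582.5 + 11P_b.
Market clearing requires 728 - 4P_b = 582.5 + 11P_b; hence 145.5 = 15P_b and P_b = 9.7.
So P_s = 6.7 and the quantity traded is Q = 728 - 4(9.7) = 689.2.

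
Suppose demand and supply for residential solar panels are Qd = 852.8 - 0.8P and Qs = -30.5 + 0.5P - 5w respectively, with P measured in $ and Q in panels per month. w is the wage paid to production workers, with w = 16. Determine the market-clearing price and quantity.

P* = 741, Q* = 260

With w = 16, supply is Qs = -110.5 + 0.5P.
At equilibrium Qd = Qs, so 852.8 - 0.8P = -110.5 + 0.5P; collecting terms, 963.3 = 1.3P and P* = 741.
Substitute back: Q* = 852.8 - 0.8(741) = 260.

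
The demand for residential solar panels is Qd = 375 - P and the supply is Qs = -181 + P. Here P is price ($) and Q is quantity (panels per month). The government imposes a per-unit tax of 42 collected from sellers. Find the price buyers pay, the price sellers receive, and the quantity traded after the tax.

Sellers keep P_s = P_b - 42 per unit, so supply in terms of the buyer price is Qs = -223 + P_b.
Market clearing requires 375 - P_b = -223 + P_b; hence 598 = 2P_b and P_b = 299.
So P_s = 257 and the quantity traded is Q = 375 - 299 = 76.

P_b = 299, P_s = 257, Q = 76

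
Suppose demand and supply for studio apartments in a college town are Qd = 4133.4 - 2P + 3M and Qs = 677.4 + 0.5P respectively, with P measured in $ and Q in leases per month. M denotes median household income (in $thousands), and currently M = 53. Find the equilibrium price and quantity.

P* = 1446, Q* = 1400.4

With M = 53, demand is Qd = 4292.4 - 2P.
Equating demand and supply, 4292.4 - 2P = 677.4 + 0.5P gives 2.5P = 3615, so P* = 1446.
Then Q* = 4292.4 - 2(1446) = 1400.4.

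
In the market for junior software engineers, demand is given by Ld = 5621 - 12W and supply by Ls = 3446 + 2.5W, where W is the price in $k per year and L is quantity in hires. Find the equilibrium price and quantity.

W* = 150, L* = 3821

Equating demand and supply, 5621 - 12W = 3446 + 2.5W gives 14.5W = 2175, so W* = 150.
Then L* = 5621 - 12(150) = 3821.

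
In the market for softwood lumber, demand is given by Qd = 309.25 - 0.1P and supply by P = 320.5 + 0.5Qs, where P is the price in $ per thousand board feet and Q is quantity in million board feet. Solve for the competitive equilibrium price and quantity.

Solving each curve for Q: Qs = -641 + 2P.
The market clears where 309.25 - 0.1P = -641 + 2P. Rearranging, 2.1P = 950.25, hence P* = 452.5.
Plugging P* into demand: Q* = 309.25 - 0.1(452.5) = 264.

P* = 452.5, Q* = 264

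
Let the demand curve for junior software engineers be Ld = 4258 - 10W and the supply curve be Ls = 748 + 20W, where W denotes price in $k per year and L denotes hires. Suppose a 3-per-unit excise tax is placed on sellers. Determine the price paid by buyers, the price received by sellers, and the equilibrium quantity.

W_b = 119, W_s = 116, L = 3068

Sellers keep W_s = W_b - 3 per unit, so supply in terms of the buyer price is Ls = 688 + 20W_b.
Set Ld = Ls: 4258 - 10W_b = 688 + 20W_b, so 3570 = 30W_b and W_b = 119.
Then W_s = 119 - 3 = 116 and L = 4258 - 10(119) = 3068.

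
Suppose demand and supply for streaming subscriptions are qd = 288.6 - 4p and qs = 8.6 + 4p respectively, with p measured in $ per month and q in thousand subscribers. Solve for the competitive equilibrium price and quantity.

Equating demand and supply, 288.6 - 4p = 8.6 + 4p gives 8p = 280, so p* = 35.
Plugging p* into demand: q* = 288.6 - 4(35) = 148.6.

p* = 35, q* = 148.6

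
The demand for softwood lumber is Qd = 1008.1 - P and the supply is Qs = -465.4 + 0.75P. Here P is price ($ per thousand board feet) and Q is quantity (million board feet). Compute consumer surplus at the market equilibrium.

Consumer surplus = 13794.605

Set Qd = Qs: 1008.1 - P = -465.4 + 0.75P, so 1473.5 = 1.75P and P* = 842.
Substitute back: Q* = 1008.1 - 842 = 166.1.
Demand choke price (Qd = 0): P = 1008.1. Consumer surplus = ½ × (1008.1 - 842) × 166.1 = 13794.605.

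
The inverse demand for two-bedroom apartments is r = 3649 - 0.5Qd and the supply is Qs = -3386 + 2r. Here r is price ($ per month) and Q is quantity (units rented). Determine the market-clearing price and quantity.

Rewriting in direct form: Qd = 7298 - 2r.
Equating demand and supply, 7298 - 2r = -3386 + 2r gives 4r = 10684, so r* = 2671.
Plugging r* into demand: Q* = 7298 - 2(2671) = 1956.

r* = 2671, Q* = 1956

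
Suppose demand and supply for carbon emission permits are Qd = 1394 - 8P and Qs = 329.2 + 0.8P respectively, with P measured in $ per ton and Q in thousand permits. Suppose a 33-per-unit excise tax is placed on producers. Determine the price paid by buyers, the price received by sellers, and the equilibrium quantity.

Producers keep P_s = P_b - 33 per unit, so supply in terms of the buyer price is Qs = 302.8 + 0.8P_b.
Equate demand and the shifted supply: 1394 - 8P_b = 302.8 + 0.8P_b, giving 8.8P_b = 1091.2, so P_b = 124.
So P_s = 91 and the quantity traded is Q = 1394 - 8(124) = 402.

P_b = 124, P_s = 91, Q = 402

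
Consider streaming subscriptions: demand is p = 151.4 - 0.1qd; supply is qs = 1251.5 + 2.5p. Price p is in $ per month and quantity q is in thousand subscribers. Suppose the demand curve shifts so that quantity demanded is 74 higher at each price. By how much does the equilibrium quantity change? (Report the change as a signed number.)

Δq = 14.8

Solving each curve for q: qd = 1514 - 10p.
Set qd = qs: 1514 - 10p = 1251.5 + 2.5p, so 262.5 = 12.5p and p* = 21.
Substitute back: q* = 1514 - 10(21) = 1304.
After the shift, demand is qd = 1588 - 10p.
The new intersection has 336.5 = 12.5p, i.e. p = 26.92, q = 1318.8.
Δq = 1318.8 - 1304 = 14.8.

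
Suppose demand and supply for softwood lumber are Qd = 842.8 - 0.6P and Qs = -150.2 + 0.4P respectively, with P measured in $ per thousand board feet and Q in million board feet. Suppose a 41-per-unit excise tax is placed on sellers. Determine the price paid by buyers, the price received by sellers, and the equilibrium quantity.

P_b = 1009.4, P_s = 968.4, Q = 237.16

With a tax of 41 on sellers, they supply based on the net price P_s = P_b - 41, so Qs = -166.6 + 0.4P_b.
Set Qd = Qs: 842.8 - 0.6P_b = -166.6 + 0.4P_b, so 1009.4 = P_b and P_b = 1009.4.
Then P_s = 1009.4 - 41 = 968.4 and Q = 842.8 - 0.6(1009.4) = 237.16.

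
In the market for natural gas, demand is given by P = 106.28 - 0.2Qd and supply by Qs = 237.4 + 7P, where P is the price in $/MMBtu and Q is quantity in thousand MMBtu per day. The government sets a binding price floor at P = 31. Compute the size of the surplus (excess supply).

Rewriting in direct form: Qd = 531.4 - 5P.
Evaluating both curves at the floor price 31 gives Qd = 376.4, Qs = 454.4.
Surplus = Qs - Qd = 454.4 - 376.4 = 78.

Surplus = 78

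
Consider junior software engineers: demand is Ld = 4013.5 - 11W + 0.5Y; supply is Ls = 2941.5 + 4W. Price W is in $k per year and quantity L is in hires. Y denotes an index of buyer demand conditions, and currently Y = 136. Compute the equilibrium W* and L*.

With Y = 136, demand is Ld = 4081.5 - 11W.
The market clears where 4081.5 - 11W = 2941.5 + 4W. Rearranging, 15W = 1140, hence W* = 76.
Plugging W* into demand: L* = 4081.5 - 11(76) = 3245.5.

W* = 76, L* = 3245.5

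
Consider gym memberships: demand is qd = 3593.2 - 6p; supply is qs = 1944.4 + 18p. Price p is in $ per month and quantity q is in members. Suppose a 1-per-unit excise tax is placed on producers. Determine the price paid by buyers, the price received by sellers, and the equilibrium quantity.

With a tax of 1 on producers, they supply based on the net price p_s = p_b - 1, so qs = 1926.4 + 18p_b.
Set qd = qs: 3593.2 - 6p_b = 1926.4 + 18p_b, so 1666.8 = 24p_b and p_b = 69.45.
Then p_s = 69.45 - 1 = 68.45 and q = 3593.2 - 6(69.45) = 3176.5.

p_b = 69.45, p_s = 68.45, q = 3176.5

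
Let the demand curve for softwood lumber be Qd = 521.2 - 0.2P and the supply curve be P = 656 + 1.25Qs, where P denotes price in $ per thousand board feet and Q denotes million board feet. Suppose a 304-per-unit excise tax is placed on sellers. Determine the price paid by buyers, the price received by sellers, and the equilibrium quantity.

In direct form, Qs = -524.8 + 0.8P.
Sellers keep P_s = P_b - 304 per unit, so supply in terms of the buyer price is Qs = -768 + 0.8P_b.
Market clearing requires 521.2 - 0.2P_b = -768 + 0.8P_b; hence 1289.2 = P_b and P_b = 1289.2.
Then P_s = 1289.2 - 304 = 985.2 and Q = 521.2 - 0.2(1289.2) = 263.36.

P_b = 1289.2, P_s = 985.2, Q = 263.36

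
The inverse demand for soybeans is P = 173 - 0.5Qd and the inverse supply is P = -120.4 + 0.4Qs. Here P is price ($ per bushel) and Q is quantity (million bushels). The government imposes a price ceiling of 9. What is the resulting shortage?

Rewriting in direct form: Qd = 346 - 2P and Qs = 301 + 2.5P.
At P = 9: Qd = 328 and Qs = 323.5.
Shortage = Qd - Qs = 328 - 323.5 = 4.5.

Shortage = 4.5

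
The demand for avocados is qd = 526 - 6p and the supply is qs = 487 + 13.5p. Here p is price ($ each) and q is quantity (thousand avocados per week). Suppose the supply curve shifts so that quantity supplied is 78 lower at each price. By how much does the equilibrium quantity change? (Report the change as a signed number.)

Equating demand and supply, 526 - 6p = 487 + 13.5p gives 19.5p = 39, so p* = 2.
Plugging p* into demand: q* = 526 - 6(2) = 514.
After the shift, supply is qs = 409 + 13.5p.
The new intersection has 117 = 19.5p, i.e. p = 6, q = 490.
Δq = 490 - 514 = -24.

Δq = -24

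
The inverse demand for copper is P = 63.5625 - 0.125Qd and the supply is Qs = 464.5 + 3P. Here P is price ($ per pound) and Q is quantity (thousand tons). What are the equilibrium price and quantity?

Inverting to quantity form: Qd = 508.5 - 8P.
The market clears where 508.5 - 8P = 464.5 + 3P. Rearranging, 11P = 44, hence P* = 4.
From the demand curve, Q* = 508.5 - 8(4) = 476.5.

P* = 4, Q* = 476.5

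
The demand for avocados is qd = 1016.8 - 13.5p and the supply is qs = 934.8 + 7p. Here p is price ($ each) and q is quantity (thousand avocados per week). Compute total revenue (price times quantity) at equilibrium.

Total revenue = 3851.2

The market clears where 1016.8 - 13.5p = 934.8 + 7p. Rearranging, 20.5p = 82, hence p* = 4.
Plugging p* into demand: q* = 1016.8 - 13.5(4) = 962.8.
Total revenue = p* × q* = 4 × 962.8 = 3851.2.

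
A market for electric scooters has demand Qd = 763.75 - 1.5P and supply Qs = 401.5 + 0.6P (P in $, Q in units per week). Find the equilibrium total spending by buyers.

Total spending by buyers = 87112.5

Set Qd = Qs: 763.75 - 1.5P = 401.5 + 0.6P, so 362.25 = 2.1P and P* = 172.5.
Substitute back: Q* = 763.75 - 1.5(172.5) = 505.
Total spending by buyers = P* × Q* = 172.5 × 505 = 87112.5.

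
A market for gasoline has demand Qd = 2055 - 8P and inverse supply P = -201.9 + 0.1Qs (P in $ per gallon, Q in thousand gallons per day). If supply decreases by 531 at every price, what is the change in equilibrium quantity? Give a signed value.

ΔQ = -236

Solving each curve for Q: Qs = 2019 + 10P.
Set Qd = Qs: 2055 - 8P = 2019 + 10P, so 36 = 18P and P* = 2.
Plugging P* into demand: Q* = 2055 - 8(2) = 2039.
After the shift, supply is Qs = 1488 + 10P.
The new intersection has 567 = 18P, i.e. P = 31.5, Q = 1803.
ΔQ = 1803 - 2039 = -236.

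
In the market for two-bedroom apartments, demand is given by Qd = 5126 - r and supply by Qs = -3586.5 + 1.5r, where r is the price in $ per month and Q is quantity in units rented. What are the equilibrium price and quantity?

r* = 3485, Q* = 1641

Set Qd = Qs: 5126 - r = -3586.5 + 1.5r, so 8712.5 = 2.5r and r* = 3485.
Plugging r* into demand: Q* = 5126 - 3485 = 1641.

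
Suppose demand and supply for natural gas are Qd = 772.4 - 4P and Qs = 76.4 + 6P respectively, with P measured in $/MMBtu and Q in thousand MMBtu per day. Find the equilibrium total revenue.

The market clears where 772.4 - 4P = 76.4 + 6P. Rearranging, 10P = 696, hence P* = 69.6.
Plugging P* into demand: Q* = 772.4 - 4(69.6) = 494.
Total revenue = P* × Q* = 69.6 × 494 = 34382.4.

Total revenue = 34382.4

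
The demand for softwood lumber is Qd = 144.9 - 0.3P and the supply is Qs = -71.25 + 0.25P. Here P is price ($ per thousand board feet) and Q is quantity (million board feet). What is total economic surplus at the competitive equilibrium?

Total surplus = 2673

Equating demand and supply, 144.9 - 0.3P = -71.25 + 0.25P gives 0.55P = 216.15, so P* = 393.
Plugging P* into demand: Q* = 144.9 - 0.3(393) = 27.
Demand choke price = 483; supply choke price = 285. CS = ½(483 - 393)(27) = 1215; PS = ½(393 - 285)(27) = 1458. Total surplus = 2673.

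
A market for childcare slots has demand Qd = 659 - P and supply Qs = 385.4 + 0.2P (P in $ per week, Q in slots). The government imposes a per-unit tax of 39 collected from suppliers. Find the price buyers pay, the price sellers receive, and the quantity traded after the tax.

P_b = 234.5, P_s = 195.5, Q = 424.5

The tax drives a wedge P_b - P_s = 39. Substituting P_s = P_b - 39 into supply: Qs = 377.6 + 0.2P_b.
Equate demand and the shifted supply: 659 - P_b = 377.6 + 0.2P_b, giving 1.2P_b = 281.4, so P_b = 234.5.
Then P_s = 234.5 - 39 = 195.5 and Q = 659 - 234.5 = 424.5.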